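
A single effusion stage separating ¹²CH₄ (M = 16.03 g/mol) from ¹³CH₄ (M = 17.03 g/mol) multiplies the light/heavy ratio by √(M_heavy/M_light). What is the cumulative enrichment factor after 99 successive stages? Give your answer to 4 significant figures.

The single-stage factor is √(M_heavy/M_light), so 99 stages give [√(17.03/16.03)]^99 = (17.03/16.03)^(99/2).
= 1.06238^(99/2) = 19.99.

19.99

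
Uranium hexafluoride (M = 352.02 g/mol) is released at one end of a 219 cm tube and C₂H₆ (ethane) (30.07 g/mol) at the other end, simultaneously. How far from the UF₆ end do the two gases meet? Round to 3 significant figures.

Distances travelled in equal time are proportional to diffusion rates, so d_UF₆/d_C₂H₆ = √(M_C₂H₆/M_UF₆) = √(30.07/352.02) = 0.2923.
With d_UF₆ + d_C₂H₆ = 219 cm, d_C₂H₆ = 219/(1 + 0.2923) = 169.5 cm.
d_UF₆ = 219 − 169.5 = 49.5 cm.

49.5 cm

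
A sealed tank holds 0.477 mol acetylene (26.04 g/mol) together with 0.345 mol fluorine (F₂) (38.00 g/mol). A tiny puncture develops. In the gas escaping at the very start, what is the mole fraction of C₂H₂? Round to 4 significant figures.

The effusion rate of species i is ∝ p_i/√M_i ∝ n_i/√M_i.
Mole fraction of C₂H₂ in the effusate = (n_C₂H₂/√M_C₂H₂) / (n_C₂H₂/√M_C₂H₂ + n_F₂/√M_F₂)
= (0.477/√26.04) / (0.477/√26.04 + 0.345/√38.00) = 0.09348/(0.09348 + 0.05597) = 0.6255.

0.6255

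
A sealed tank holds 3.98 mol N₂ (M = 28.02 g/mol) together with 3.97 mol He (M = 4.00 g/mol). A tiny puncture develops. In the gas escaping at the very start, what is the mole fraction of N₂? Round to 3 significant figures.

Rate_i ∝ x_i/√M_i (Graham's law weighted by mole fraction), so the effusate composition follows n_i/√M_i.
Mole fraction of N₂ in the effusate = (n_N₂/√M_N₂) / (n_N₂/√M_N₂ + n_He/√M_He)
= (3.98/√28.02) / (3.98/√28.02 + 3.97/√4.00) = 0.7519/(0.7519 + 1.985) = 0.275.

0.275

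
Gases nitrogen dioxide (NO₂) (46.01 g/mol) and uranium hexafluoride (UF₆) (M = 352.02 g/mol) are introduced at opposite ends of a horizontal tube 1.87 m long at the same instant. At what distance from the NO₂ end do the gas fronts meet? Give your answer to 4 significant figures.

Graham's law gives d_NO₂/d_UF₆ = rate_NO₂/rate_UF₆ = √(M_UF₆/M_NO₂) = √(352.02/46.01) = 2.766.
With d_NO₂ + d_UF₆ = 1.87 m, d_UF₆ = 1.87/(1 + 2.766) = 0.4965 m.
d_NO₂ = 1.87 − 0.4965 = 1.373 m.

1.373 m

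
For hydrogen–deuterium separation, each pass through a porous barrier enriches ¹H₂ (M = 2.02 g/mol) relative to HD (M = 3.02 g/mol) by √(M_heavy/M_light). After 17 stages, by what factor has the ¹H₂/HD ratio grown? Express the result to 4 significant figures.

Each stage multiplies the ratio by α = √(3.02/2.02), so after 17 stages the overall factor is α^17 = (3.02/2.02)^(17/2).
= 1.49505^(17/2) = 30.52.

30.52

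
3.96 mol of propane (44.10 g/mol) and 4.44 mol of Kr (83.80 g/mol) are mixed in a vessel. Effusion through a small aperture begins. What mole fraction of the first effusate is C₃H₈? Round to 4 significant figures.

0.5515

The effusion rate of species i is ∝ p_i/√M_i ∝ n_i/√M_i.
x_C₃H₈(eff) = (n_C₃H₈/√M_C₃H₈) / (n_C₃H₈/√M_C₃H₈ + n_Kr/√M_Kr)
= (3.96/√44.10) / (3.96/√44.10 + 4.44/√83.80) = 0.5963/(0.5963 + 0.4850) = 0.5515.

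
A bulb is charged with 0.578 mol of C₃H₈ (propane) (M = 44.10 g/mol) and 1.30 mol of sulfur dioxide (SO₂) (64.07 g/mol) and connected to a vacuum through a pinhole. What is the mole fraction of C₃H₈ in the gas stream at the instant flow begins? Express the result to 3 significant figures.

0.349

Each component's effusion rate ∝ (its partial pressure)·(1/√M) ∝ n_i/√M_i.
Mole fraction of C₃H₈ in the effusate = (n_C₃H₈/√M_C₃H₈) / (n_C₃H₈/√M_C₃H₈ + n_SO₂/√M_SO₂)
= (0.578/√44.10) / (0.578/√44.10 + 1.30/√64.07) = 0.08704/(0.08704 + 0.1624) = 0.349.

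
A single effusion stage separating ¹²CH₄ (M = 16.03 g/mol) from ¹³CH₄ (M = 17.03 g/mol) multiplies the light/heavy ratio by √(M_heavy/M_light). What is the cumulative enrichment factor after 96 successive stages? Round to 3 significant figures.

18.3

Each stage multiplies the ratio by α = √(17.03/16.03), so after 96 stages the overall factor is α^96 = (17.03/16.03)^(96/2).
= 1.06238^48 = 18.3.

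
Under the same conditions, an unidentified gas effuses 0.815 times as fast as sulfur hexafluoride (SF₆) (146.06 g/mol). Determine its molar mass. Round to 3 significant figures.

220 g/mol

From Graham's law, rate_X/rate_SF₆ = √(M_SF₆/M_X).
0.815 = √(146.06/M_X)
M_X = 146.06 / 0.815² = 146.06 / 0.6642 = 220 g/mol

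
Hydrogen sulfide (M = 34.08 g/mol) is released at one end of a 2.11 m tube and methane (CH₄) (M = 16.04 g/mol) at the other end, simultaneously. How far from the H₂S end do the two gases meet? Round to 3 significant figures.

The fronts meet when d_H₂S + d_CH₄ = L with d_H₂S/d_CH₄ = √(M_CH₄/M_H₂S) (Graham's law). Here √(M_CH₄/M_H₂S) = √(16.04/34.08) = 0.6860.
With d_H₂S + d_CH₄ = 2.11 m, d_CH₄ = 2.11/(1 + 0.6860) = 1.251 m.
d_H₂S = 2.11 − 1.251 = 0.859 m.

0.859 m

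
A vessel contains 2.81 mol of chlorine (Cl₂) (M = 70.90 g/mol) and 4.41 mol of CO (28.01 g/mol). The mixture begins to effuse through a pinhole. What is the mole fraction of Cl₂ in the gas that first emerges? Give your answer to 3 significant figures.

0.286

The effusion rate of species i is ∝ p_i/√M_i ∝ n_i/√M_i.
x_Cl₂(eff) = (n_Cl₂/√M_Cl₂) / (n_Cl₂/√M_Cl₂ + n_CO/√M_CO)
= (2.81/√70.90) / (2.81/√70.90 + 4.41/√28.01) = 0.3337/(0.3337 + 0.8333) = 0.286.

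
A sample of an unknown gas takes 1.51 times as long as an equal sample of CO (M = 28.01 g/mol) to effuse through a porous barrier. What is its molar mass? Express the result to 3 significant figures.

Using Graham's law: t_X/t_CO = √(M_X/M_CO).
1.51 = √(M_X/28.01)
M_X = 28.01 × 1.51² = 28.01 × 2.280 = 63.9 g/mol

63.9 g/mol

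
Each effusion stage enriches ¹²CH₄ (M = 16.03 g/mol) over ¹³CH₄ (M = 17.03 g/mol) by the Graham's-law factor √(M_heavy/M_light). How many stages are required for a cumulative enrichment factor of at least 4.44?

With α = √(17.03/16.03) per stage, ln α = ½ ln(1.06238) = 0.03026.
Need α^N ≥ 4.44 ⇒ N ≥ ln(4.44) / ln α = 1.491 / 0.03026 = 49.27.
So at least 50 stages are needed.

50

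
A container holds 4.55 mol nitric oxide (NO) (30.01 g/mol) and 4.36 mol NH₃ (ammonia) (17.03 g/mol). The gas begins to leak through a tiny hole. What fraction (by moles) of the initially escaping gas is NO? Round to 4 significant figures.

Rate_i ∝ x_i/√M_i (Graham's law weighted by mole fraction), so the effusate composition follows n_i/√M_i.
Mole fraction of NO in the effusate = (n_NO/√M_NO) / (n_NO/√M_NO + n_NH₃/√M_NH₃)
= (4.55/√30.01) / (4.55/√30.01 + 4.36/√17.03) = 0.8306/(0.8306 + 1.057) = 0.4401.

0.4401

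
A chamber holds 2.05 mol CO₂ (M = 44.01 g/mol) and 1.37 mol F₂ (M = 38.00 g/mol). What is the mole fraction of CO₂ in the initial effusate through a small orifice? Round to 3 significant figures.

The effusion rate of species i is ∝ p_i/√M_i ∝ n_i/√M_i.
So x_CO₂ in the escaping gas = (n_CO₂/√M_CO₂) / Σ(n_i/√M_i)
= (2.05/√44.01) / (2.05/√44.01 + 1.37/√38.00) = 0.3090/(0.3090 + 0.2222) = 0.582.

0.582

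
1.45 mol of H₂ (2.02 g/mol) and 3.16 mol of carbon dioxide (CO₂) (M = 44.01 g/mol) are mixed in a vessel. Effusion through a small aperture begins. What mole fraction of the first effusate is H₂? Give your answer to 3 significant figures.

0.682

The effusion rate of species i is ∝ p_i/√M_i ∝ n_i/√M_i.
So x_H₂ in the escaping gas = (n_H₂/√M_H₂) / Σ(n_i/√M_i)
= (1.45/√2.02) / (1.45/√2.02 + 3.16/√44.01) = 1.020/(1.020 + 0.4763) = 0.682.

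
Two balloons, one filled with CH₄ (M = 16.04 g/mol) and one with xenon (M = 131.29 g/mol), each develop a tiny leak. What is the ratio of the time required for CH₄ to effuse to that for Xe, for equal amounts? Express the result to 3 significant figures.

By Graham's law, t_CH₄/t_Xe = √(M_CH₄/M_Xe) = √(16.04/131.29) = √0.1222 = 0.350.

0.350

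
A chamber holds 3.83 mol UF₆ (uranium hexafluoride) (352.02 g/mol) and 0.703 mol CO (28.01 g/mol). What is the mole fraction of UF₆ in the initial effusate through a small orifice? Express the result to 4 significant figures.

Effusion rate of each component ∝ n_i/√M_i (partial pressure × 1/√M).
x_UF₆(eff) = (n_UF₆/√M_UF₆) / (n_UF₆/√M_UF₆ + n_CO/√M_CO)
= (3.83/√352.02) / (3.83/√352.02 + 0.703/√28.01) = 0.2041/(0.2041 + 0.1328) = 0.6058.

0.6058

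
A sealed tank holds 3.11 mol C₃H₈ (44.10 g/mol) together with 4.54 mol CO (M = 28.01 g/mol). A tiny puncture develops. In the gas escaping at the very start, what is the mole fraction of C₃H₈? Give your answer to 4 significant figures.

0.3531

The effusion rate of species i is ∝ p_i/√M_i ∝ n_i/√M_i.
So x_C₃H₈ in the escaping gas = (n_C₃H₈/√M_C₃H₈) / Σ(n_i/√M_i)
= (3.11/√44.10) / (3.11/√44.10 + 4.54/√28.01) = 0.4683/(0.4683 + 0.8578) = 0.3531.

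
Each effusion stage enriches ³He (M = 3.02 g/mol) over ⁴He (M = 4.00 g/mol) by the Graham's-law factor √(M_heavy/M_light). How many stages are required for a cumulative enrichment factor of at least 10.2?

Single-stage factor α = √(4.00/3.02), so ln α = ½ ln(1.32450) = 0.1405.
Need α^N ≥ 10.2 ⇒ N ≥ ln(10.2) / ln α = 2.322 / 0.1405 = 16.53.
So at least 17 stages are needed.

17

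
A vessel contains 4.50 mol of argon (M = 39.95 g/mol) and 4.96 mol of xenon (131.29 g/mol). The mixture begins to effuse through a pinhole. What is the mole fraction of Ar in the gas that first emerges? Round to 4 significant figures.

0.6219

Each component's effusion rate ∝ (its partial pressure)·(1/√M) ∝ n_i/√M_i.
So x_Ar in the escaping gas = (n_Ar/√M_Ar) / Σ(n_i/√M_i)
= (4.50/√39.95) / (4.50/√39.95 + 4.96/√131.29) = 0.7120/(0.7120 + 0.4329) = 0.6219.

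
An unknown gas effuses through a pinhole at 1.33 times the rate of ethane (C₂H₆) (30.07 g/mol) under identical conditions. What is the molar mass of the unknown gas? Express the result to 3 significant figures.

17.0 g/mol

Graham's law gives rate_X/rate_C₂H₆ = √(M_C₂H₆/M_X).
1.33 = √(30.07/M_X)
M_X = 30.07 / 1.33² = 30.07 / 1.769 = 17.0 g/mol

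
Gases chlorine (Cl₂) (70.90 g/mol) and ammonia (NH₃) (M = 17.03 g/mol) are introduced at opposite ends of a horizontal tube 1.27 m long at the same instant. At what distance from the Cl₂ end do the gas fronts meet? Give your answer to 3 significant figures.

0.418 m

Distances travelled in equal time are proportional to diffusion rates, so d_Cl₂/d_NH₃ = √(M_NH₃/M_Cl₂) = √(17.03/70.90) = 0.4901.
With d_Cl₂ + d_NH₃ = 1.27 m, d_NH₃ = 1.27/(1 + 0.4901) = 0.8523 m.
d_Cl₂ = 1.27 − 0.8523 = 0.418 m.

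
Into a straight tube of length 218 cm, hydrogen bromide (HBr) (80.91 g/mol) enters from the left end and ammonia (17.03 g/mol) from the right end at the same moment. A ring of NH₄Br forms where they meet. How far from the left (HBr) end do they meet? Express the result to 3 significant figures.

68.6 cm

Graham's law gives d_HBr/d_NH₃ = rate_HBr/rate_NH₃ = √(M_NH₃/M_HBr) = √(17.03/80.91) = 0.4588.
With d_HBr + d_NH₃ = 218 cm, d_NH₃ = 218/(1 + 0.4588) = 149.4 cm.
d_HBr = 218 − 149.4 = 68.6 cm.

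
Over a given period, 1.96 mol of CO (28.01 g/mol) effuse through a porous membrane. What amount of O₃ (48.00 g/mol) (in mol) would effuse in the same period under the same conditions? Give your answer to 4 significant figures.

Graham's law gives rate_O₃/rate_CO = √(M_CO/M_O₃) = √(28.01/48.00) = √0.5835 = 0.7639.
So the amount for O₃ is 1.96 × 0.7639 = 1.497 mol.

1.497 mol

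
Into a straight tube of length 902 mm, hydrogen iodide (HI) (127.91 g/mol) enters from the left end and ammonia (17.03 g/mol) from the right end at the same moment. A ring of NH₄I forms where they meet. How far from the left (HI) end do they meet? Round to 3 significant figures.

241 mm

Distances travelled in equal time are proportional to diffusion rates, so d_HI/d_NH₃ = √(M_NH₃/M_HI) = √(17.03/127.91) = 0.3649.
With d_HI + d_NH₃ = 902 mm, d_NH₃ = 902/(1 + 0.3649) = 660.9 mm.
d_HI = 902 − 660.9 = 241 mm.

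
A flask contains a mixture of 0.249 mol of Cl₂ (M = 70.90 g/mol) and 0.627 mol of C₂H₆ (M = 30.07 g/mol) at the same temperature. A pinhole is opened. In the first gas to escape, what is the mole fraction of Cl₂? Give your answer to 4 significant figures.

Each component's effusion rate ∝ (its partial pressure)·(1/√M) ∝ n_i/√M_i.
x_Cl₂(eff) = (n_Cl₂/√M_Cl₂) / (n_Cl₂/√M_Cl₂ + n_C₂H₆/√M_C₂H₆)
= (0.249/√70.90) / (0.249/√70.90 + 0.627/√30.07) = 0.02957/(0.02957 + 0.1143) = 0.2055.

0.2055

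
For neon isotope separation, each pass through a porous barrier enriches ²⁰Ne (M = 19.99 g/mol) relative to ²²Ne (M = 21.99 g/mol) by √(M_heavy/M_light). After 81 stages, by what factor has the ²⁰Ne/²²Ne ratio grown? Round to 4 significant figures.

After 81 stages the ratio has grown by (√(21.99/19.99))^81 = (21.99/19.99)^(81/2).
= 1.10005^(81/2) = 47.56.

47.56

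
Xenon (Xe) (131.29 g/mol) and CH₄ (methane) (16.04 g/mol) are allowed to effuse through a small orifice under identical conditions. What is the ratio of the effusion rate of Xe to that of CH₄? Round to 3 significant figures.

Using Graham's law: rate_Xe/rate_CH₄ = √(M_CH₄/M_Xe) = √(16.04/131.29) = √0.1222 = 0.350.

0.350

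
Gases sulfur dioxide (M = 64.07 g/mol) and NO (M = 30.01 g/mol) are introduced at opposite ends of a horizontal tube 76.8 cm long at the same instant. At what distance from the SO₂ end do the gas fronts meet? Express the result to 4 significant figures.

Distances travelled in equal time are proportional to diffusion rates, so d_SO₂/d_NO = √(M_NO/M_SO₂) = √(30.01/64.07) = 0.6844.
With d_SO₂ + d_NO = 76.8 cm, d_NO = 76.8/(1 + 0.6844) = 45.60 cm.
d_SO₂ = 76.8 − 45.60 = 31.20 cm.

31.20 cm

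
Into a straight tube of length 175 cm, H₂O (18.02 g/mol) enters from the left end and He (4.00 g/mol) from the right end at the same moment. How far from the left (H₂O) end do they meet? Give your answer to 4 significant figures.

56.04 cm

The fronts meet when d_H₂O + d_He = L with d_H₂O/d_He = √(M_He/M_H₂O) (Graham's law). Here √(M_He/M_H₂O) = √(4.00/18.02) = 0.4711.
With d_H₂O + d_He = 175 cm, d_He = 175/(1 + 0.4711) = 119.0 cm.
d_H₂O = 175 − 119.0 = 56.04 cm.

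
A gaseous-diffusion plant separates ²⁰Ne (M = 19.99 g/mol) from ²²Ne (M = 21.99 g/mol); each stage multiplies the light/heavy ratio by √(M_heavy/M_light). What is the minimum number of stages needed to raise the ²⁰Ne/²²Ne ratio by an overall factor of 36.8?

Per stage α = (21.99/19.99)^(1/2) = 1.10005^0.5, giving ln α = 0.04768.
Need α^N ≥ 36.8 ⇒ N ≥ ln(36.8) / ln α = 3.605 / 0.04768 = 75.62.
Rounding up, N = 76 stages.

76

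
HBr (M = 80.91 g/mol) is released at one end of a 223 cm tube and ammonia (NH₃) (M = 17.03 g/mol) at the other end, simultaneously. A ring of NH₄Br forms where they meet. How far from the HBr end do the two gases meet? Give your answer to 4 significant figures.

70.13 cm

In equal time, each gas travels a distance ∝ its rate ∝ 1/√M, so d_HBr/d_NH₃ = √(M_NH₃/M_HBr) = √(17.03/80.91) = 0.4588.
With d_HBr + d_NH₃ = 223 cm, d_NH₃ = 223/(1 + 0.4588) = 152.9 cm.
d_HBr = 223 − 152.9 = 70.13 cm.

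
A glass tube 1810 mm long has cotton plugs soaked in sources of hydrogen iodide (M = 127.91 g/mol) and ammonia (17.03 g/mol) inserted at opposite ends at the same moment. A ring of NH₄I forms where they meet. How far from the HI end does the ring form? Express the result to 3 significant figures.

In equal time, each gas travels a distance ∝ its rate ∝ 1/√M, so d_HI/d_NH₃ = √(M_NH₃/M_HI) = √(17.03/127.91) = 0.3649.
With d_HI + d_NH₃ = 1810 mm, d_NH₃ = 1810/(1 + 0.3649) = 1326 mm.
d_HI = 1810 − 1326 = 484 mm.

484 mm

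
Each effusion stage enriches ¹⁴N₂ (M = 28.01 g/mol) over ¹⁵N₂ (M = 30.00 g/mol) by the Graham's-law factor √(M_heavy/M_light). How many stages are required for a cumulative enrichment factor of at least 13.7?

Per stage α = (30.00/28.01)^(1/2) = 1.07105^0.5, giving ln α = 0.03432.
Need α^N ≥ 13.7 ⇒ N ≥ ln(13.7) / ln α = 2.617 / 0.03432 = 76.27.
Minimum whole number of stages: N = 77.

77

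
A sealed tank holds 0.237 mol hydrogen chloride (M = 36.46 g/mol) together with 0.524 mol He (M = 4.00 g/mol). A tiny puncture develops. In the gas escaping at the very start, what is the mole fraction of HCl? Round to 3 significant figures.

The effusion rate of species i is ∝ p_i/√M_i ∝ n_i/√M_i.
x_HCl(eff) = (n_HCl/√M_HCl) / (n_HCl/√M_HCl + n_He/√M_He)
= (0.237/√36.46) / (0.237/√36.46 + 0.524/√4.00) = 0.03925/(0.03925 + 0.2620) = 0.130.

0.130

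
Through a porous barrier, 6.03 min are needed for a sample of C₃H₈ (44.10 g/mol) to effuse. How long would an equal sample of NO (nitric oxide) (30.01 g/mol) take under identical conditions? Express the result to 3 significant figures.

4.97 min

Graham's law gives t_NO/t_C₃H₈ = √(M_NO/M_C₃H₈) = √(30.01/44.10) = √0.6805 = 0.8249.
So the time for NO is 6.03 × 0.8249 = 4.97 min.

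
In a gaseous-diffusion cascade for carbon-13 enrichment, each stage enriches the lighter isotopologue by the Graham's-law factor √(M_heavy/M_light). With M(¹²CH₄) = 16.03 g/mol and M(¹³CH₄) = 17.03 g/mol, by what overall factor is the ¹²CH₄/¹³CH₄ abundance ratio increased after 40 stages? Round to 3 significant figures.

After 40 stages the ratio has grown by (√(17.03/16.03))^40 = (17.03/16.03)^(40/2).
= 1.06238^20 = 3.35.

3.35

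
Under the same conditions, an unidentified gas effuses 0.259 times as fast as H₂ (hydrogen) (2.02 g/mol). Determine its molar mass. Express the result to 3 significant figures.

Graham's law gives rate_X/rate_H₂ = √(M_H₂/M_X).
0.259 = √(2.02/M_X)
M_X = 2.02 / 0.259² = 2.02 / 0.06708 = 30.1 g/mol

30.1 g/mol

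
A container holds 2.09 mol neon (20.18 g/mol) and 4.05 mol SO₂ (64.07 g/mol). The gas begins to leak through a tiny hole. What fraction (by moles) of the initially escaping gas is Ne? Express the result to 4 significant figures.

0.4790

Each component's effusion rate ∝ (its partial pressure)·(1/√M) ∝ n_i/√M_i.
Mole fraction of Ne in the effusate = (n_Ne/√M_Ne) / (n_Ne/√M_Ne + n_SO₂/√M_SO₂)
= (2.09/√20.18) / (2.09/√20.18 + 4.05/√64.07) = 0.4652/(0.4652 + 0.5060) = 0.4790.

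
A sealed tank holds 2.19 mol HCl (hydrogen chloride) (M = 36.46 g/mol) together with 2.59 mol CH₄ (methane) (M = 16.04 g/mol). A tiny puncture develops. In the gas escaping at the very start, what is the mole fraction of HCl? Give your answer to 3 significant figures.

The effusion rate of species i is ∝ p_i/√M_i ∝ n_i/√M_i.
Mole fraction of HCl in the effusate = (n_HCl/√M_HCl) / (n_HCl/√M_HCl + n_CH₄/√M_CH₄)
= (2.19/√36.46) / (2.19/√36.46 + 2.59/√16.04) = 0.3627/(0.3627 + 0.6467) = 0.359.

0.359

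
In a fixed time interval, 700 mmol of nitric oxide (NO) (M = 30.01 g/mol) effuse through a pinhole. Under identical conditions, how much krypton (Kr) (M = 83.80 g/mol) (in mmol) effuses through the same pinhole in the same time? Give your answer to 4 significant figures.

418.9 mmol

Since effusion rate ∝ 1/√M, rate_Kr/rate_NO = √(M_NO/M_Kr) = √(30.01/83.80) = √0.3581 = 0.5984.
So the amount for Kr is 700 × 0.5984 = 418.9 mmol.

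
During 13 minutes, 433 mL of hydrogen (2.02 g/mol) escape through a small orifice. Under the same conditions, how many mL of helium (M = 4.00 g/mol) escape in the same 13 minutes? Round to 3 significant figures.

Graham's law gives rate_He/rate_H₂ = √(M_H₂/M_He) = √(2.02/4.00) = √0.5050 = 0.7106.
So the volume for He is 433 × 0.7106 = 308 mL.

308 mL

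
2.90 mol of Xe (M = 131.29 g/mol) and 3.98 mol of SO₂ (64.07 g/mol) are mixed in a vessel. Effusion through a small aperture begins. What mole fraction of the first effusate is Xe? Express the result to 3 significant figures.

0.337

Rate_i ∝ x_i/√M_i (Graham's law weighted by mole fraction), so the effusate composition follows n_i/√M_i.
x_Xe(eff) = (n_Xe/√M_Xe) / (n_Xe/√M_Xe + n_SO₂/√M_SO₂)
= (2.90/√131.29) / (2.90/√131.29 + 3.98/√64.07) = 0.2531/(0.2531 + 0.4972) = 0.337.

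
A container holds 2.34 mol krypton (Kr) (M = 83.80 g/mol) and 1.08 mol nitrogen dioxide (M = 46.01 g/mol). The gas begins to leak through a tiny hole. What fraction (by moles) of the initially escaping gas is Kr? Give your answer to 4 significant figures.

0.6162

The effusion rate of species i is ∝ p_i/√M_i ∝ n_i/√M_i.
So x_Kr in the escaping gas = (n_Kr/√M_Kr) / Σ(n_i/√M_i)
= (2.34/√83.80) / (2.34/√83.80 + 1.08/√46.01) = 0.2556/(0.2556 + 0.1592) = 0.6162.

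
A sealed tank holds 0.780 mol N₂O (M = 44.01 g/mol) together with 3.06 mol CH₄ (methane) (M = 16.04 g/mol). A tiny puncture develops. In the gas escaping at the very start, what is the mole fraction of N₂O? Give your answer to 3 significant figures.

0.133

Effusion rate of each component ∝ n_i/√M_i (partial pressure × 1/√M).
x_N₂O(eff) = (n_N₂O/√M_N₂O) / (n_N₂O/√M_N₂O + n_CH₄/√M_CH₄)
= (0.780/√44.01) / (0.780/√44.01 + 3.06/√16.04) = 0.1176/(0.1176 + 0.7640) = 0.133.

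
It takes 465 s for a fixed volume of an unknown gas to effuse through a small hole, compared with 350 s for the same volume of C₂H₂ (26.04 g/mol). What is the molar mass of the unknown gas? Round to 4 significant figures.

Since effusion rate ∝ 1/√M, t_X/t_C₂H₂ = √(M_X/M_C₂H₂).
465/350 = 1.329 = √(M_X/26.04)
M_X = 26.04 × 1.329² = 26.04 × 1.765 = 45.96 g/mol

45.96 g/mol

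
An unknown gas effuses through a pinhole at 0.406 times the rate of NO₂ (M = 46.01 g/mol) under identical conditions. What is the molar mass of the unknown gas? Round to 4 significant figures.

279.1 g/mol

From Graham's law, rate_X/rate_NO₂ = √(M_NO₂/M_X).
0.406 = √(46.01/M_X)
M_X = 46.01 / 0.406² = 46.01 / 0.1648 = 279.1 g/mol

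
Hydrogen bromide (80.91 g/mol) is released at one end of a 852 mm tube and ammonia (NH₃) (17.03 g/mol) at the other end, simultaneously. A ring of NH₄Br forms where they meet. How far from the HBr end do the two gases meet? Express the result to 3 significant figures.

268 mm

In equal time, each gas travels a distance ∝ its rate ∝ 1/√M, so d_HBr/d_NH₃ = √(M_NH₃/M_HBr) = √(17.03/80.91) = 0.4588.
With d_HBr + d_NH₃ = 852 mm, d_NH₃ = 852/(1 + 0.4588) = 584.0 mm.
d_HBr = 852 − 584.0 = 268 mm.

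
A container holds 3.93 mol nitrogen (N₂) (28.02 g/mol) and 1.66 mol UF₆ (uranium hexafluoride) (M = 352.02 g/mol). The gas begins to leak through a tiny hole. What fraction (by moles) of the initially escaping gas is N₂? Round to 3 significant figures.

Effusion rate of each component ∝ n_i/√M_i (partial pressure × 1/√M).
Mole fraction of N₂ in the effusate = (n_N₂/√M_N₂) / (n_N₂/√M_N₂ + n_UF₆/√M_UF₆)
= (3.93/√28.02) / (3.93/√28.02 + 1.66/√352.02) = 0.7424/(0.7424 + 0.08848) = 0.894.

0.894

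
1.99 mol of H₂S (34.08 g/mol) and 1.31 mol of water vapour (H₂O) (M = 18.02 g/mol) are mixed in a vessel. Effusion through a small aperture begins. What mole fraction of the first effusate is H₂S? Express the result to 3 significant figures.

The effusion rate of species i is ∝ p_i/√M_i ∝ n_i/√M_i.
x_H₂S(eff) = (n_H₂S/√M_H₂S) / (n_H₂S/√M_H₂S + n_H₂O/√M_H₂O)
= (1.99/√34.08) / (1.99/√34.08 + 1.31/√18.02) = 0.3409/(0.3409 + 0.3086) = 0.525.

0.525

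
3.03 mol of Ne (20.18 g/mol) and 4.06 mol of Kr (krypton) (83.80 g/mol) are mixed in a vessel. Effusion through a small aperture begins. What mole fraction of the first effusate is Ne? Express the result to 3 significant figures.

0.603

Effusion rate of each component ∝ n_i/√M_i (partial pressure × 1/√M).
x_Ne(eff) = (n_Ne/√M_Ne) / (n_Ne/√M_Ne + n_Kr/√M_Kr)
= (3.03/√20.18) / (3.03/√20.18 + 4.06/√83.80) = 0.6745/(0.6745 + 0.4435) = 0.603.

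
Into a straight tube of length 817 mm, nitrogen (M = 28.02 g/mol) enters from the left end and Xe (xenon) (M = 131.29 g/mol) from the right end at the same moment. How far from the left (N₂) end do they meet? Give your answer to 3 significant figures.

In equal time, each gas travels a distance ∝ its rate ∝ 1/√M, so d_N₂/d_Xe = √(M_Xe/M_N₂) = √(131.29/28.02) = 2.165.
With d_N₂ + d_Xe = 817 mm, d_Xe = 817/(1 + 2.165) = 258.2 mm.
d_N₂ = 817 − 258.2 = 559 mm.

559 mm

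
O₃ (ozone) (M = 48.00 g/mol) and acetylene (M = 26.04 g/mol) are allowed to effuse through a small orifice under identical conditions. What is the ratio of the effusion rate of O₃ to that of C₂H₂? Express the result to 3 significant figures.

By Graham's law, rate_O₃/rate_C₂H₂ = √(M_C₂H₂/M_O₃) = √(26.04/48.00) = √0.5425 = 0.737.

0.737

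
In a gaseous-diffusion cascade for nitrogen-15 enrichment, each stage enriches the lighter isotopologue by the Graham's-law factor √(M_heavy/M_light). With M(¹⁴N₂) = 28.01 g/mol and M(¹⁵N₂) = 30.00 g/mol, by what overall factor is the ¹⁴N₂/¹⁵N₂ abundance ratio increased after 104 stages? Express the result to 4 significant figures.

The single-stage factor is √(M_heavy/M_light), so 104 stages give [√(30.00/28.01)]^104 = (30.00/28.01)^(104/2).
= 1.07105^52 = 35.48.

35.48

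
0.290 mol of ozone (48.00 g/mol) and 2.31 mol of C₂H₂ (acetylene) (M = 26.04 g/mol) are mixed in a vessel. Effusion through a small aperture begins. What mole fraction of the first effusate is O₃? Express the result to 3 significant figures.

Each component's effusion rate ∝ (its partial pressure)·(1/√M) ∝ n_i/√M_i.
x_O₃(eff) = (n_O₃/√M_O₃) / (n_O₃/√M_O₃ + n_C₂H₂/√M_C₂H₂)
= (0.290/√48.00) / (0.290/√48.00 + 2.31/√26.04) = 0.04186/(0.04186 + 0.4527) = 0.0846.

0.0846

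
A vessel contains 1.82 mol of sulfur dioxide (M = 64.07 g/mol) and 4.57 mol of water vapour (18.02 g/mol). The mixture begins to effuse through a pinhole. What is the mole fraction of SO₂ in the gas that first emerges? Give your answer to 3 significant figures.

The effusion rate of species i is ∝ p_i/√M_i ∝ n_i/√M_i.
x_SO₂(eff) = (n_SO₂/√M_SO₂) / (n_SO₂/√M_SO₂ + n_H₂O/√M_H₂O)
= (1.82/√64.07) / (1.82/√64.07 + 4.57/√18.02) = 0.2274/(0.2274 + 1.077) = 0.174.

0.174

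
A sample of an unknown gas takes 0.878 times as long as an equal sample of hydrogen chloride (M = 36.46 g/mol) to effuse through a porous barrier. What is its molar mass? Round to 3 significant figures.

Graham's law gives t_X/t_HCl = √(M_X/M_HCl).
0.878 = √(M_X/36.46)
M_X = 36.46 × 0.878² = 36.46 × 0.7709 = 28.1 g/mol

28.1 g/mol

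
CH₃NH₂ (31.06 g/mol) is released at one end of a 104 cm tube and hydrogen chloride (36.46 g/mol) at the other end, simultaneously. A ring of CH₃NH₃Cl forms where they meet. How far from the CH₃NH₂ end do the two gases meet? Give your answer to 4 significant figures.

Graham's law gives d_CH₃NH₂/d_HCl = rate_CH₃NH₂/rate_HCl = √(M_HCl/M_CH₃NH₂) = √(36.46/31.06) = 1.083.
With d_CH₃NH₂ + d_HCl = 104 cm, d_HCl = 104/(1 + 1.083) = 49.92 cm.
d_CH₃NH₂ = 104 − 49.92 = 54.08 cm.

54.08 cm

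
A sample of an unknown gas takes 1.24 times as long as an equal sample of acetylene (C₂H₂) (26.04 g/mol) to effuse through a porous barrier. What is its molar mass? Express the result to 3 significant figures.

40.0 g/mol

Since effusion rate ∝ 1/√M, t_X/t_C₂H₂ = √(M_X/M_C₂H₂).
1.24 = √(M_X/26.04)
M_X = 26.04 × 1.24² = 26.04 × 1.538 = 40.0 g/mol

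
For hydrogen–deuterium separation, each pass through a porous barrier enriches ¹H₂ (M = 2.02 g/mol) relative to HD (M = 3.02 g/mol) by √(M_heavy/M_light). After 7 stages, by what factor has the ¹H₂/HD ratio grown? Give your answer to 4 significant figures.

4.086

After 7 stages the ratio has grown by (√(3.02/2.02))^7 = (3.02/2.02)^(7/2).
= 1.49505^(7/2) = 4.086.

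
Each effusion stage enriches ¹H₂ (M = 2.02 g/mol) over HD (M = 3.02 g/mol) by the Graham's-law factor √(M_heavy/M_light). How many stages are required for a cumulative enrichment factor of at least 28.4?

Single-stage factor α = √(3.02/2.02), so ln α = ½ ln(1.49505) = 0.2011.
Need α^N ≥ 28.4 ⇒ N ≥ ln(28.4) / ln α = 3.346 / 0.2011 = 16.64.
Rounding up, N = 17 stages.

17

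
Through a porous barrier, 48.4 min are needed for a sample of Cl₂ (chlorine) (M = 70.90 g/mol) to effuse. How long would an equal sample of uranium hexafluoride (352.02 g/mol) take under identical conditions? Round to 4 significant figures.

Graham's law gives t_UF₆/t_Cl₂ = √(M_UF₆/M_Cl₂) = √(352.02/70.90) = √4.965 = 2.228.
So the time for UF₆ is 48.4 × 2.228 = 107.8 min.

107.8 min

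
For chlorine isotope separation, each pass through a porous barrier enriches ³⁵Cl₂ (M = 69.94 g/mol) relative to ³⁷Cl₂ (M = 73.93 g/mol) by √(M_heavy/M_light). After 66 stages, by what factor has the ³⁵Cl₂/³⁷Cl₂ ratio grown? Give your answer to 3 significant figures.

The single-stage factor is √(M_heavy/M_light), so 66 stages give [√(73.93/69.94)]^66 = (73.93/69.94)^(66/2).
= 1.05705^33 = 6.24.

6.24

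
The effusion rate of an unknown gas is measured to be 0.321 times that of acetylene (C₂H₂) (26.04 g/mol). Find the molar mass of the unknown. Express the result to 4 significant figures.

252.7 g/mol

Using Graham's law: rate_X/rate_C₂H₂ = √(M_C₂H₂/M_X).
0.321 = √(26.04/M_X)
M_X = 26.04 / 0.321² = 26.04 / 0.1030 = 252.7 g/mol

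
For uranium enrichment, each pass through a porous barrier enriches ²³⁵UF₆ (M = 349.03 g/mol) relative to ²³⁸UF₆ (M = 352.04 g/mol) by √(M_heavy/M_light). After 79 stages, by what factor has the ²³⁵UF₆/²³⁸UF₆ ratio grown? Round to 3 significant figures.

1.40

After 79 stages the ratio has grown by (√(352.04/349.03))^79 = (352.04/349.03)^(79/2).
= 1.00862^(79/2) = 1.40.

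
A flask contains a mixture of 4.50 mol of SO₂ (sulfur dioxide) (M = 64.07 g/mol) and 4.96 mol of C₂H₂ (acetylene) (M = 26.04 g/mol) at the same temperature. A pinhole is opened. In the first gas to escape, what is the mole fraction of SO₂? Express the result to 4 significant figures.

The effusion rate of species i is ∝ p_i/√M_i ∝ n_i/√M_i.
So x_SO₂ in the escaping gas = (n_SO₂/√M_SO₂) / Σ(n_i/√M_i)
= (4.50/√64.07) / (4.50/√64.07 + 4.96/√26.04) = 0.5622/(0.5622 + 0.9720) = 0.3664.

0.3664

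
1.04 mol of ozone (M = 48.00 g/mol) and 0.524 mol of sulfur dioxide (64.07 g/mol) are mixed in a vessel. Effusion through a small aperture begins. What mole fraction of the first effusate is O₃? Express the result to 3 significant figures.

0.696

Effusion rate of each component ∝ n_i/√M_i (partial pressure × 1/√M).
x_O₃(eff) = (n_O₃/√M_O₃) / (n_O₃/√M_O₃ + n_SO₂/√M_SO₂)
= (1.04/√48.00) / (1.04/√48.00 + 0.524/√64.07) = 0.1501/(0.1501 + 0.06546) = 0.696.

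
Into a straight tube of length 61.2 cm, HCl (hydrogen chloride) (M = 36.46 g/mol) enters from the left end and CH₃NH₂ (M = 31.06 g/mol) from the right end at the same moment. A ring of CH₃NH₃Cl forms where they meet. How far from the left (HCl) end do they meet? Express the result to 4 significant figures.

The fronts meet when d_HCl + d_CH₃NH₂ = L with d_HCl/d_CH₃NH₂ = √(M_CH₃NH₂/M_HCl) (Graham's law). Here √(M_CH₃NH₂/M_HCl) = √(31.06/36.46) = 0.9230.
With d_HCl + d_CH₃NH₂ = 61.2 cm, d_CH₃NH₂ = 61.2/(1 + 0.9230) = 31.83 cm.
d_HCl = 61.2 − 31.83 = 29.37 cm.

29.37 cm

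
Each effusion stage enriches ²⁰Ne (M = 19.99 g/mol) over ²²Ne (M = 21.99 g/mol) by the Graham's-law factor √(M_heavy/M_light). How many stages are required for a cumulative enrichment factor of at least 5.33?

With α = √(21.99/19.99) per stage, ln α = ½ ln(1.10005) = 0.04768.
Need α^N ≥ 5.33 ⇒ N ≥ ln(5.33) / ln α = 1.673 / 0.04768 = 35.10.
Minimum whole number of stages: N = 36.

36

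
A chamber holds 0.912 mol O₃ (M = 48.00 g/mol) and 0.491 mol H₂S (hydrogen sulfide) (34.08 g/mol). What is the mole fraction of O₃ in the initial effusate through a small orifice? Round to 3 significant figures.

0.610

Each component's effusion rate ∝ (its partial pressure)·(1/√M) ∝ n_i/√M_i.
Mole fraction of O₃ in the effusate = (n_O₃/√M_O₃) / (n_O₃/√M_O₃ + n_H₂S/√M_H₂S)
= (0.912/√48.00) / (0.912/√48.00 + 0.491/√34.08) = 0.1316/(0.1316 + 0.08411) = 0.610.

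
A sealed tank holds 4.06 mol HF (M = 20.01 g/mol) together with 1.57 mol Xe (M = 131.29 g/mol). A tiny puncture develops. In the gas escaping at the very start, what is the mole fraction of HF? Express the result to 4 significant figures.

The effusion rate of species i is ∝ p_i/√M_i ∝ n_i/√M_i.
Mole fraction of HF in the effusate = (n_HF/√M_HF) / (n_HF/√M_HF + n_Xe/√M_Xe)
= (4.06/√20.01) / (4.06/√20.01 + 1.57/√131.29) = 0.9076/(0.9076 + 0.1370) = 0.8688.

0.8688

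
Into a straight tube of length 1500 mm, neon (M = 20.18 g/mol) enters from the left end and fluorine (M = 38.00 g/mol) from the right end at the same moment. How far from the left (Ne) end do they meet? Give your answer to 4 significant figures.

In equal time, each gas travels a distance ∝ its rate ∝ 1/√M, so d_Ne/d_F₂ = √(M_F₂/M_Ne) = √(38.00/20.18) = 1.372.
With d_Ne + d_F₂ = 1500 mm, d_F₂ = 1500/(1 + 1.372) = 632.3 mm.
d_Ne = 1500 − 632.3 = 867.7 mm.

867.7 mm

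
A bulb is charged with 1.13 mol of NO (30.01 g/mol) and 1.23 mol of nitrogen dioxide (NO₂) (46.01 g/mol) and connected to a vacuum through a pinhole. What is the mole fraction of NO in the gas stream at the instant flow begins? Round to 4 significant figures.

Each component's effusion rate ∝ (its partial pressure)·(1/√M) ∝ n_i/√M_i.
Mole fraction of NO in the effusate = (n_NO/√M_NO) / (n_NO/√M_NO + n_NO₂/√M_NO₂)
= (1.13/√30.01) / (1.13/√30.01 + 1.23/√46.01) = 0.2063/(0.2063 + 0.1813) = 0.5322.

0.5322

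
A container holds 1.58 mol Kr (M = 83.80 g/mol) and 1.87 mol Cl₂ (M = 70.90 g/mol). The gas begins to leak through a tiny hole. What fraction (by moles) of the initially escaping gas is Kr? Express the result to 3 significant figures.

Effusion rate of each component ∝ n_i/√M_i (partial pressure × 1/√M).
So x_Kr in the escaping gas = (n_Kr/√M_Kr) / Σ(n_i/√M_i)
= (1.58/√83.80) / (1.58/√83.80 + 1.87/√70.90) = 0.1726/(0.1726 + 0.2221) = 0.437.

0.437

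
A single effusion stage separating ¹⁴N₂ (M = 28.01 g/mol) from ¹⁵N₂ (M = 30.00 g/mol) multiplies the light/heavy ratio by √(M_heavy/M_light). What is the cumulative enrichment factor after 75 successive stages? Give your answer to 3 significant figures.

Overall factor = α^75 with α = √(30.00/28.01), i.e. (30.00/28.01)^(75/2).
= 1.07105^(75/2) = 13.1.

13.1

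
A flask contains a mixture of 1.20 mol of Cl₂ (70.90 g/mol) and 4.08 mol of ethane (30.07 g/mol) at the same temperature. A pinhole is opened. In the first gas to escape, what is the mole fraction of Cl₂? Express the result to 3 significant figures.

The effusion rate of species i is ∝ p_i/√M_i ∝ n_i/√M_i.
So x_Cl₂ in the escaping gas = (n_Cl₂/√M_Cl₂) / Σ(n_i/√M_i)
= (1.20/√70.90) / (1.20/√70.90 + 4.08/√30.07) = 0.1425/(0.1425 + 0.7440) = 0.161.

0.161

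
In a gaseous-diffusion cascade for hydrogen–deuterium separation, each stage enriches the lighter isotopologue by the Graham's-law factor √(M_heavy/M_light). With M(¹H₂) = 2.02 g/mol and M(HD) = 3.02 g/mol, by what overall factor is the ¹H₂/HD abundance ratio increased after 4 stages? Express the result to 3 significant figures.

Overall factor = α^4 with α = √(3.02/2.02), i.e. (3.02/2.02)^(4/2).
= 1.49505^2 = 2.24.

2.24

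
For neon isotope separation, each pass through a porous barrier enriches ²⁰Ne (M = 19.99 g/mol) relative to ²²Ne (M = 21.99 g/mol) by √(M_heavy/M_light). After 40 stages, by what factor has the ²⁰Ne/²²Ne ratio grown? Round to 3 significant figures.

6.73

The single-stage factor is √(M_heavy/M_light), so 40 stages give [√(21.99/19.99)]^40 = (21.99/19.99)^(40/2).
= 1.10005^20 = 6.73.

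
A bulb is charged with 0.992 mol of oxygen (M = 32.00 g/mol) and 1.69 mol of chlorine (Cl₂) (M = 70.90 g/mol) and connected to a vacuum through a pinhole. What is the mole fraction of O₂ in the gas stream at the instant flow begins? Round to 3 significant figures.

0.466

Rate_i ∝ x_i/√M_i (Graham's law weighted by mole fraction), so the effusate composition follows n_i/√M_i.
x_O₂(eff) = (n_O₂/√M_O₂) / (n_O₂/√M_O₂ + n_Cl₂/√M_Cl₂)
= (0.992/√32.00) / (0.992/√32.00 + 1.69/√70.90) = 0.1754/(0.1754 + 0.2007) = 0.466.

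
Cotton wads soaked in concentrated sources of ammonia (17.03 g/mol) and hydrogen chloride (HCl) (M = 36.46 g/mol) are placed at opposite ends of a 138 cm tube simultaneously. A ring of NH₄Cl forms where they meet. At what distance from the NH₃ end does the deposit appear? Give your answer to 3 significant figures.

82.0 cm

Distances travelled in equal time are proportional to diffusion rates, so d_NH₃/d_HCl = √(M_HCl/M_NH₃) = √(36.46/17.03) = 1.463.
With d_NH₃ + d_HCl = 138 cm, d_HCl = 138/(1 + 1.463) = 56.02 cm.
d_NH₃ = 138 − 56.02 = 82.0 cm.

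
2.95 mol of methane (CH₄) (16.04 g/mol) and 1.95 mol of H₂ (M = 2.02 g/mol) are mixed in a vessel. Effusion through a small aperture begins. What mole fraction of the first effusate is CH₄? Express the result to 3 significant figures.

0.349

Each component's effusion rate ∝ (its partial pressure)·(1/√M) ∝ n_i/√M_i.
Mole fraction of CH₄ in the effusate = (n_CH₄/√M_CH₄) / (n_CH₄/√M_CH₄ + n_H₂/√M_H₂)
= (2.95/√16.04) / (2.95/√16.04 + 1.95/√2.02) = 0.7366/(0.7366 + 1.372) = 0.349.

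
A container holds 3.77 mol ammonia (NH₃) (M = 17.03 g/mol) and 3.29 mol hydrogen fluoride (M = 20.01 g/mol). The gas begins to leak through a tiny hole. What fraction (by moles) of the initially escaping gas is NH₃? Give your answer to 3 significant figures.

0.554

Rate_i ∝ x_i/√M_i (Graham's law weighted by mole fraction), so the effusate composition follows n_i/√M_i.
So x_NH₃ in the escaping gas = (n_NH₃/√M_NH₃) / Σ(n_i/√M_i)
= (3.77/√17.03) / (3.77/√17.03 + 3.29/√20.01) = 0.9136/(0.9136 + 0.7355) = 0.554.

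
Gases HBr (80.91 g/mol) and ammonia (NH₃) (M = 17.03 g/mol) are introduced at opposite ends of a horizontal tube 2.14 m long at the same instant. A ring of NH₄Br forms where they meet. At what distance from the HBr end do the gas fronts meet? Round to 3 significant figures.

0.673 m

In equal time, each gas travels a distance ∝ its rate ∝ 1/√M, so d_HBr/d_NH₃ = √(M_NH₃/M_HBr) = √(17.03/80.91) = 0.4588.
With d_HBr + d_NH₃ = 2.14 m, d_NH₃ = 2.14/(1 + 0.4588) = 1.467 m.
d_HBr = 2.14 − 1.467 = 0.673 m.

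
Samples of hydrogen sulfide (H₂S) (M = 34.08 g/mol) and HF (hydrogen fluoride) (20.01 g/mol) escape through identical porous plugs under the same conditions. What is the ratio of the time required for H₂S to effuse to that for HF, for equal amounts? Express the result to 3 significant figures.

1.31

Since effusion rate ∝ 1/√M, t_H₂S/t_HF = √(M_H₂S/M_HF) = √(34.08/20.01) = √1.703 = 1.31.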